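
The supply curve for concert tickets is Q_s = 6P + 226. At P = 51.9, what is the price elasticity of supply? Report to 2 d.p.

At P = 51.9, Q_s = 537.40.
dQ_s/dP = 6.
ε_s = (dQ_s/dP)(P/Q_s) = (6)(51.9/537.40).

0.58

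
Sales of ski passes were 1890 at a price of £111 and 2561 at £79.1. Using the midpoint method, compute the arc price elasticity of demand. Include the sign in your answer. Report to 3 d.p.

ΔQ = 2561 − 1890 = 671; ΔP = 79.1 − 111 = -31.9.
Midpoints: P̄ = 95.05, Q̄ = 2225.5.
ε = (ΔQ/ΔP)(P̄/Q̄) = (671/-31.9)(95.05/2225.5).

-0.898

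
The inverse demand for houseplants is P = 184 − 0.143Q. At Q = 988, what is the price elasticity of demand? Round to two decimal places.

At Q = 988, P = 184 − 0.143(988) = 42.72.
dP/dQ = −0.143, so dQ/dP = 1/(−0.143) = -6.993.
ε = (dQ/dP)(P/Q) = (-6.993)(42.72/988).

-0.30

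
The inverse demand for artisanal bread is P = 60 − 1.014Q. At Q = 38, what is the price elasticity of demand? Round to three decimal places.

-0.557

At Q = 38, P = 60 − 1.014(38) = 21.47.
dP/dQ = −1.014, so dQ/dP = 1/(−1.014) = -0.986.
ε = (dQ/dP)(P/Q) = (-0.986)(21.47/38).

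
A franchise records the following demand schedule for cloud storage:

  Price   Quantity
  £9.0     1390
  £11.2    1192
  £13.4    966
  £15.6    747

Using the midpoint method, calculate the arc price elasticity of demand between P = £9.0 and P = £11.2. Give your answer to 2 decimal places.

-0.70

At P = 9.0, Q = 1390; at P = 11.2, Q = 1192.
ΔQ = -198, ΔP = 2.2. Midpoints: P̄ = 10.10, Q̄ = 1291.0.
ε = (ΔQ/ΔP)(P̄/Q̄) = (-198/2.2)(10.10/1291.0).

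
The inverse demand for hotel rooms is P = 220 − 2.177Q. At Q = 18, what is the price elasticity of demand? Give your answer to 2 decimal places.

-4.61

At Q = 18, P = 220 − 2.177(18) = 180.81.
dP/dQ = −2.177, so dQ/dP = 1/(−2.177) = -0.459.
ε = (dQ/dP)(P/Q) = (-0.459)(180.81/18).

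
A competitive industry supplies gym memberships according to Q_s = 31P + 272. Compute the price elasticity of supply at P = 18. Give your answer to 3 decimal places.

0.672

At P = 18, Q_s = 830.
dQ_s/dP = 31.
ε_s = (dQ_s/dP)(P/Q_s) = (31)(18/830).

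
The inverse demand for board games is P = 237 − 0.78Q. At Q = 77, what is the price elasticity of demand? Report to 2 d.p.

-2.95

At Q = 77, P = 237 − 0.78(77) = 176.94.
dP/dQ = −0.78, so dQ/dP = 1/(−0.78) = -1.282.
ε = (dQ/dP)(P/Q) = (-1.282)(176.94/77).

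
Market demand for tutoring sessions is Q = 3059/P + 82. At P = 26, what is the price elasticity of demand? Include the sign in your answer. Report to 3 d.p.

At P = 26, Q = 199.654.
dQ/dP = −3059/P² = -4.525.
ε = (dQ/dP)(P/Q) = (-4.525)(26/199.654).

-0.589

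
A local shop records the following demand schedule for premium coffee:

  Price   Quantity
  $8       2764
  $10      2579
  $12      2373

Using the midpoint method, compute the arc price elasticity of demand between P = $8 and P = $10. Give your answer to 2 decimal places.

At P = 8, Q = 2764; at P = 10, Q = 2579.
ΔQ = -185, ΔP = 2. Midpoints: P̄ = 9.00, Q̄ = 2671.5.
ε = (ΔQ/ΔP)(P̄/Q̄) = (-185/2)(9.00/2671.5).

-0.31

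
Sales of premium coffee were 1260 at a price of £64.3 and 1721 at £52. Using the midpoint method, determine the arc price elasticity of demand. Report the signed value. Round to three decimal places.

-1.462

ΔQ = 1721 − 1260 = 461; ΔP = 52 − 64.3 = -12.3.
Midpoints: P̄ = 58.15, Q̄ = 1490.5.
ε = (ΔQ/ΔP)(P̄/Q̄) = (461/-12.3)(58.15/1490.5).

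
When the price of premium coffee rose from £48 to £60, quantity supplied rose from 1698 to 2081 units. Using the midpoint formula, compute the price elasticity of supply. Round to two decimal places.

ΔQ = 2081 − 1698 = 383; ΔP = 60 − 48 = 12.
Midpoints: P̄ = 54.00, Q̄ = 1889.5.
ε_s = (ΔQ/ΔP)(P̄/Q̄) = (383/12)(54.00/1889.5).

0.91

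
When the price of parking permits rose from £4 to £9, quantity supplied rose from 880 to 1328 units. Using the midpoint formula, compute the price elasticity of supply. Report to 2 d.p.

ΔQ = 1328 − 880 = 448; ΔP = 9 − 4 = 5.
Midpoints: P̄ = 6.50, Q̄ = 1104.0.
ε_s = (ΔQ/ΔP)(P̄/Q̄) = (448/5)(6.50/1104.0).

0.53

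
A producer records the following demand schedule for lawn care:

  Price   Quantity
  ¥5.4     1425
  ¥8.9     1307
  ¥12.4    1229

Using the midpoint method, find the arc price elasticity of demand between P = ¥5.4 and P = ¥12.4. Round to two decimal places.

At P = 5.4, Q = 1425; at P = 12.4, Q = 1229.
ΔQ = -196, ΔP = 7.0. Midpoints: P̄ = 8.90, Q̄ = 1327.0.
ε = (ΔQ/ΔP)(P̄/Q̄) = (-196/7.0)(8.90/1327.0).

-0.19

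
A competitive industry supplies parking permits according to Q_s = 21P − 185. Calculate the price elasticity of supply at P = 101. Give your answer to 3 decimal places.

1.096

At P = 101, Q_s = 1936.
dQ_s/dP = 21.
ε_s = (dQ_s/dP)(P/Q_s) = (21)(101/1936).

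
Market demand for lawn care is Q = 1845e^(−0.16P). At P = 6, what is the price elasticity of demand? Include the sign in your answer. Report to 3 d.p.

At P = 6, Q = 706.437.
dQ/dP = −0.16·1845e^(−0.16P) = −0.16Q = -113.030.
ε = (dQ/dP)(P/Q) = (-113.030)(6/706.437).
|ε| < 1, so demand is inelastic at this price.

-0.960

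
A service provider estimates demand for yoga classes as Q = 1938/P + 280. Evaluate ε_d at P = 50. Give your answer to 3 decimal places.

At P = 50, Q = 318.760.
dQ/dP = −1938/P² = -0.775.
ε = (dQ/dP)(P/Q) = (-0.775)(50/318.760).
|ε| < 1, so demand is inelastic at this price.

-0.122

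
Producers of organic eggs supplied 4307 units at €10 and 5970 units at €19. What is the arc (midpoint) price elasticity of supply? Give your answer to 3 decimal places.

ΔQ = 5970 − 4307 = 1663; ΔP = 19 − 10 = 9.
Midpoints: P̄ = 14.50, Q̄ = 5138.5.
ε_s = (ΔQ/ΔP)(P̄/Q̄) = (1663/9)(14.50/5138.5).

0.521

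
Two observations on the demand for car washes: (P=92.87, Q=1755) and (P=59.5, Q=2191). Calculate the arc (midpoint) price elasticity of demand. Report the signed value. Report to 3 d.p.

ΔQ = 2191 − 1755 = 436; ΔP = 59.5 − 92.87 = -33.37.
Midpoints: P̄ = 76.19, Q̄ = 1973.0.
ε = (ΔQ/ΔP)(P̄/Q̄) = (436/-33.37)(76.19/1973.0).

-0.505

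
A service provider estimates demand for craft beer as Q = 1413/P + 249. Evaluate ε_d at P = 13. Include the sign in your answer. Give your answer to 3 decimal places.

At P = 13, Q = 357.692.
dQ/dP = −1413/P² = -8.361.
ε = (dQ/dP)(P/Q) = (-8.361)(13/357.692).

-0.304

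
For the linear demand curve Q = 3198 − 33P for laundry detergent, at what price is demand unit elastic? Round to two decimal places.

For linear demand Q = a − bP, ε = −bP/(a − bP). |ε| = 1 when bP = a − bP, i.e. P = a/(2b).
P = 3198/(2·33) = 3198/66 = 48.4545.

48.45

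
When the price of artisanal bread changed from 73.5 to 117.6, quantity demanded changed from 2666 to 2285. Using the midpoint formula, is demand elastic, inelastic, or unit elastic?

Arc ε ≈ -0.333.
|ε| = 0.33 < 1.

inelastic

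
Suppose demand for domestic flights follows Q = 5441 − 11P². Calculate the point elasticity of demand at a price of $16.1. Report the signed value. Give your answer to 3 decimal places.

At P = 16.1, Q = 2589.690.
dQ/dP = −22P = -354.200.
ε = (dQ/dP)(P/Q) = (-354.200)(16.1/2589.690).

-2.202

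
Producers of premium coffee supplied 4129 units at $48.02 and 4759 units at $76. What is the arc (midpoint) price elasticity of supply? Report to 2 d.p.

ΔQ = 4759 − 4129 = 630; ΔP = 76 − 48.02 = 27.98.
Midpoints: P̄ = 62.01, Q̄ = 4444.0.
ε_s = (ΔQ/ΔP)(P̄/Q̄) = (630/27.98)(62.01/4444.0).

0.31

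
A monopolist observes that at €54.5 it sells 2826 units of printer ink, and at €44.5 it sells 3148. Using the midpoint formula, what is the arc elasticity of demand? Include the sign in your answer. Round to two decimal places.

ΔQ = 3148 − 2826 = 322; ΔP = 44.5 − 54.5 = -10.
Midpoints: P̄ = 49.50, Q̄ = 2987.0.
ε = (ΔQ/ΔP)(P̄/Q̄) = (322/-10)(49.50/2987.0).

-0.53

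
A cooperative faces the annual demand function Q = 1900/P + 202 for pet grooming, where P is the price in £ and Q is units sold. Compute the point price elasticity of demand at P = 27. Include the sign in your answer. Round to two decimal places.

-0.26

At P = 27, Q = 272.370.
dQ/dP = −1900/P² = -2.606.
ε = (dQ/dP)(P/Q) = (-2.606)(27/272.370).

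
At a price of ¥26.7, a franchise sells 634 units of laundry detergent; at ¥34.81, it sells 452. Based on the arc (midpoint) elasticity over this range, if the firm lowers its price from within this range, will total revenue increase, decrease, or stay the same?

increase

Arc ε = (-182/8.11)(30.76/543.0) ≈ -1.271.
|ε| = 1.27 > 1, so demand is elastic. A price cut therefore raises total revenue.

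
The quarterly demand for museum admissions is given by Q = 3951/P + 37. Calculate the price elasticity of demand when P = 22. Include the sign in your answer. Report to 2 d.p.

At P = 22, Q = 216.591.
dQ/dP = −3951/P² = -8.163.
ε = (dQ/dP)(P/Q) = (-8.163)(22/216.591).

-0.83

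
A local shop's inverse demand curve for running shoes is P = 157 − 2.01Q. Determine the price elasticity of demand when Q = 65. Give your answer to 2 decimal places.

-0.20

At Q = 65, P = 157 − 2.01(65) = 26.35.
dP/dQ = −2.01, so dQ/dP = 1/(−2.01) = -0.498.
ε = (dQ/dP)(P/Q) = (-0.498)(26.35/65).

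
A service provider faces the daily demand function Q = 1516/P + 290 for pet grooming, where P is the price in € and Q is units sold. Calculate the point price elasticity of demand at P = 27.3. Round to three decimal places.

At P = 27.3, Q = 345.531.
dQ/dP = −1516/P² = -2.034.
ε = (dQ/dP)(P/Q) = (-2.034)(27.3/345.531).
|ε| < 1, so demand is inelastic at this price.

-0.161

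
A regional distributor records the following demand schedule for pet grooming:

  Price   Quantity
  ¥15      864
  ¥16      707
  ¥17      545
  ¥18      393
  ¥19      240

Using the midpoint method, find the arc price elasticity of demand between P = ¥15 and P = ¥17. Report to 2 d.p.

At P = 15, Q = 864; at P = 17, Q = 545.
ΔQ = -319, ΔP = 2. Midpoints: P̄ = 16.00, Q̄ = 704.5.
ε = (ΔQ/ΔP)(P̄/Q̄) = (-319/2)(16.00/704.5).

-3.62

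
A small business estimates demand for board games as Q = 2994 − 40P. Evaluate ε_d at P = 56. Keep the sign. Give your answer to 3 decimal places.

-2.971

At P = 56, Q = 754.
dQ/dP = −40.
ε = (dQ/dP)(P/Q) = (-40)(56/754).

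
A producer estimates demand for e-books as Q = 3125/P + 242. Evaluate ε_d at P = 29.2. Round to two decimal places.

At P = 29.2, Q = 349.021.
dQ/dP = −3125/P² = -3.665.
ε = (dQ/dP)(P/Q) = (-3.665)(29.2/349.021).
|ε| < 1, so demand is inelastic at this price.

-0.31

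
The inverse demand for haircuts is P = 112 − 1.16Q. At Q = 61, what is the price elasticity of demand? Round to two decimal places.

-0.58

At Q = 61, P = 112 − 1.16(61) = 41.24.
dP/dQ = −1.16, so dQ/dP = 1/(−1.16) = -0.862.
ε = (dQ/dP)(P/Q) = (-0.862)(41.24/61).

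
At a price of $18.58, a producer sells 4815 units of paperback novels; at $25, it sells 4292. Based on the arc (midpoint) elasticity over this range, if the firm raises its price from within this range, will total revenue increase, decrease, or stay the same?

Arc ε = (-523/6.42)(21.79/4553.5) ≈ -0.390.
|ε| = 0.39 < 1, so demand is inelastic. A price rise therefore raises total revenue.

increase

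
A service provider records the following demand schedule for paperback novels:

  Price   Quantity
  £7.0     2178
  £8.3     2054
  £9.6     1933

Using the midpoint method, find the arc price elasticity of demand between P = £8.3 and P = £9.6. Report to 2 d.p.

-0.42

At P = 8.3, Q = 2054; at P = 9.6, Q = 1933.
ΔQ = -121, ΔP = 1.3. Midpoints: P̄ = 8.95, Q̄ = 1993.5.
ε = (ΔQ/ΔP)(P̄/Q̄) = (-121/1.3)(8.95/1993.5).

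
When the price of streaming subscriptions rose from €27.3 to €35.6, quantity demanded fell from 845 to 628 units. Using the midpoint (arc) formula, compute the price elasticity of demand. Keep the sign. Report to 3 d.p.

-1.116

ΔQ = 628 − 845 = -217; ΔP = 35.6 − 27.3 = 8.3.
Midpoints: P̄ = 31.45, Q̄ = 736.5.
ε = (ΔQ/ΔP)(P̄/Q̄) = (-217/8.3)(31.45/736.5).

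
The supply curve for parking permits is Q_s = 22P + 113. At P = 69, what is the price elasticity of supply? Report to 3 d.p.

0.931

At P = 69, Q_s = 1631.
dQ_s/dP = 22.
ε_s = (dQ_s/dP)(P/Q_s) = (22)(69/1631).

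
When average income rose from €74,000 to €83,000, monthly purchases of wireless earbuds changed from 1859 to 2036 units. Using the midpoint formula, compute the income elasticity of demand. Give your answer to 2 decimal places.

ΔQ = 177, ΔI = 9000. Midpoints: Ī = 78,500, Q̄ = 1947.5.
ε_I = (ΔQ/ΔI)(Ī/Q̄) = (177/9000)(78500/1947.5).

0.79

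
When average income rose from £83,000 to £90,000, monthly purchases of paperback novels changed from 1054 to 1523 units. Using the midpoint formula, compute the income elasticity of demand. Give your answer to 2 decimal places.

4.50

ΔQ = 469, ΔI = 7000. Midpoints: Ī = 86,500, Q̄ = 1288.5.
ε_I = (ΔQ/ΔI)(Ī/Q̄) = (469/7000)(86500/1288.5).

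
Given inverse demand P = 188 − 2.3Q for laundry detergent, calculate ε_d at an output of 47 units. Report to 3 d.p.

At Q = 47, P = 188 − 2.3(47) = 79.90.
dP/dQ = −2.3, so dQ/dP = 1/(−2.3) = -0.435.
ε = (dQ/dP)(P/Q) = (-0.435)(79.90/47).

-0.739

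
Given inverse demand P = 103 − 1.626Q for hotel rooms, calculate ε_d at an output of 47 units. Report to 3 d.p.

At Q = 47, P = 103 − 1.626(47) = 26.58.
dP/dQ = −1.626, so dQ/dP = 1/(−1.626) = -0.615.
ε = (dQ/dP)(P/Q) = (-0.615)(26.58/47).

-0.348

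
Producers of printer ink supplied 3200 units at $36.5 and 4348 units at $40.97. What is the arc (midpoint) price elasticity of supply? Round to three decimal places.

2.636

ΔQ = 4348 − 3200 = 1148; ΔP = 40.97 − 36.5 = 4.47.
Midpoints: P̄ = 38.73, Q̄ = 3774.0.
ε_s = (ΔQ/ΔP)(P̄/Q̄) = (1148/4.47)(38.73/3774.0).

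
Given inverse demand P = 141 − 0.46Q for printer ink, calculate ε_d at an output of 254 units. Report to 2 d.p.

At Q = 254, P = 141 − 0.46(254) = 24.16.
dP/dQ = −0.46, so dQ/dP = 1/(−0.46) = -2.174.
ε = (dQ/dP)(P/Q) = (-2.174)(24.16/254).

-0.21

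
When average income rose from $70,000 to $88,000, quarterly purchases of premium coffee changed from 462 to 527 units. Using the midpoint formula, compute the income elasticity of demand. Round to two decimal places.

ΔQ = 65, ΔI = 18000. Midpoints: Ī = 79,000, Q̄ = 494.5.
ε_I = (ΔQ/ΔI)(Ī/Q̄) = (65/18000)(79000/494.5).

0.58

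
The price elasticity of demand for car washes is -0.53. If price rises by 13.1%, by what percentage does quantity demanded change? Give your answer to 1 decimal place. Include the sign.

%ΔQ ≈ ε × %ΔP = (-0.53)(13.1%) = -6.94%.

-6.9%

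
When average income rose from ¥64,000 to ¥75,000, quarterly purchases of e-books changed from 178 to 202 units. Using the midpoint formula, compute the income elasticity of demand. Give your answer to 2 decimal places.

0.80

ΔQ = 24, ΔI = 11000. Midpoints: Ī = 69,500, Q̄ = 190.0.
ε_I = (ΔQ/ΔI)(Ī/Q̄) = (24/11000)(69500/190.0).
ε_I > 0, so the good is normal.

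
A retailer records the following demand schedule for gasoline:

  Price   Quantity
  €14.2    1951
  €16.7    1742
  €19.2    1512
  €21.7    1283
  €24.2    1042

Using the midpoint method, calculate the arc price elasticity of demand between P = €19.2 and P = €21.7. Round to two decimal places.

At P = 19.2, Q = 1512; at P = 21.7, Q = 1283.
ΔQ = -229, ΔP = 2.5. Midpoints: P̄ = 20.45, Q̄ = 1397.5.
ε = (ΔQ/ΔP)(P̄/Q̄) = (-229/2.5)(20.45/1397.5).

-1.34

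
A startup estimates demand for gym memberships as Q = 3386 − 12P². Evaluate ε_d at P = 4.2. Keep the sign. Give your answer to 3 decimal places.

At P = 4.2, Q = 3174.320.
dQ/dP = −24P = -100.800.
ε = (dQ/dP)(P/Q) = (-100.800)(4.2/3174.320).

-0.133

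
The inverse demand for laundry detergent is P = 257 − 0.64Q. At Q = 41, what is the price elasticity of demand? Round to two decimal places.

At Q = 41, P = 257 − 0.64(41) = 230.76.
dP/dQ = −0.64, so dQ/dP = 1/(−0.64) = -1.562.
ε = (dQ/dP)(P/Q) = (-1.562)(230.76/41).

-8.79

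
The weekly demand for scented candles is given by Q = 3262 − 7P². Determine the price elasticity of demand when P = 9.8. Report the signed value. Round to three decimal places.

-0.519

At P = 9.8, Q = 2589.720.
dQ/dP = −14P = -137.200.
ε = (dQ/dP)(P/Q) = (-137.200)(9.8/2589.720).
|ε| < 1, so demand is inelastic at this price.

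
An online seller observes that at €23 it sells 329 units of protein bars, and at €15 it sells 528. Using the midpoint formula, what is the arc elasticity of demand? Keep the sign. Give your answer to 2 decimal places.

ΔQ = 528 − 329 = 199; ΔP = 15 − 23 = -8.
Midpoints: P̄ = 19.00, Q̄ = 428.5.
ε = (ΔQ/ΔP)(P̄/Q̄) = (199/-8)(19.00/428.5).

-1.10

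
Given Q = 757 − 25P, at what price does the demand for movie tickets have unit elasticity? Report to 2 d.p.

For linear demand Q = a − bP, ε = −bP/(a − bP). |ε| = 1 when bP = a − bP, i.e. P = a/(2b).
P = 757/(2·25) = 757/50 = 15.1400.

15.14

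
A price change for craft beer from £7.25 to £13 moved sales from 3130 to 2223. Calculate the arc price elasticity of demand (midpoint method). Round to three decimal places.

ΔQ = 2223 − 3130 = -907; ΔP = 13 − 7.25 = 5.75.
Midpoints: P̄ = 10.12, Q̄ = 2676.5.
ε = (ΔQ/ΔP)(P̄/Q̄) = (-907/5.75)(10.12/2676.5).

-0.597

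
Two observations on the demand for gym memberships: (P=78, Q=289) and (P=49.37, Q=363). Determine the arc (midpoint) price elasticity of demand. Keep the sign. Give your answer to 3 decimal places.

ΔQ = 363 − 289 = 74; ΔP = 49.37 − 78 = -28.63.
Midpoints: P̄ = 63.69, Q̄ = 326.0.
ε = (ΔQ/ΔP)(P̄/Q̄) = (74/-28.63)(63.69/326.0).

-0.505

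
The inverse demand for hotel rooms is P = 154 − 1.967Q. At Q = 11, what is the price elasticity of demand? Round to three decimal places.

At Q = 11, P = 154 − 1.967(11) = 132.36.
dP/dQ = −1.967, so dQ/dP = 1/(−1.967) = -0.508.
ε = (dQ/dP)(P/Q) = (-0.508)(132.36/11).

-6.117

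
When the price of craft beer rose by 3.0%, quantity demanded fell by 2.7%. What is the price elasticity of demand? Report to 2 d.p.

ε = %ΔQ / %ΔP = (-2.7)/(3.0) = -0.900.

-0.90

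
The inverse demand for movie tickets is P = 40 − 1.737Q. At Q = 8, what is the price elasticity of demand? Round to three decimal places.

-1.879

At Q = 8, P = 40 − 1.737(8) = 26.10.
dP/dQ = −1.737, so dQ/dP = 1/(−1.737) = -0.576.
ε = (dQ/dP)(P/Q) = (-0.576)(26.10/8).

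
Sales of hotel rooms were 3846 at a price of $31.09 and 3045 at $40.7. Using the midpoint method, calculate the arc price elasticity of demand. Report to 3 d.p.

-0.868

ΔQ = 3045 − 3846 = -801; ΔP = 40.7 − 31.09 = 9.61.
Midpoints: P̄ = 35.90, Q̄ = 3445.5.
ε = (ΔQ/ΔP)(P̄/Q̄) = (-801/9.61)(35.90/3445.5).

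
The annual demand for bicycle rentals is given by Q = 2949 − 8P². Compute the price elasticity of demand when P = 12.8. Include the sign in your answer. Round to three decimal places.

-1.600

At P = 12.8, Q = 1638.280.
dQ/dP = −16P = -204.800.
ε = (dQ/dP)(P/Q) = (-204.800)(12.8/1638.280).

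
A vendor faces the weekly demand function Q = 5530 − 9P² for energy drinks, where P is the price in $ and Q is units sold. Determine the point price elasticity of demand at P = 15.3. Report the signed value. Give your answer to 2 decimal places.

-1.23

At P = 15.3, Q = 3423.190.
dQ/dP = −18P = -275.400.
ε = (dQ/dP)(P/Q) = (-275.400)(15.3/3423.190).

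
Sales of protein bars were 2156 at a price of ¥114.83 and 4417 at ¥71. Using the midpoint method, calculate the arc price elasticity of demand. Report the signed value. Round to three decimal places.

-1.458

ΔQ = 4417 − 2156 = 2261; ΔP = 71 − 114.83 = -43.83.
Midpoints: P̄ = 92.91, Q̄ = 3286.5.
ε = (ΔQ/ΔP)(P̄/Q̄) = (2261/-43.83)(92.91/3286.5).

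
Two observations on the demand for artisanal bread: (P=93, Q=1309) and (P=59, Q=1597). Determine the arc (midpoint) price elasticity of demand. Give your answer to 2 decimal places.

ΔQ = 1597 − 1309 = 288; ΔP = 59 − 93 = -34.
Midpoints: P̄ = 76.00, Q̄ = 1453.0.
ε = (ΔQ/ΔP)(P̄/Q̄) = (288/-34)(76.00/1453.0).

-0.44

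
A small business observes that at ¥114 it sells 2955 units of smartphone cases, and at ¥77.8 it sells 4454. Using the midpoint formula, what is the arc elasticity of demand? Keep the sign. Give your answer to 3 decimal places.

ΔQ = 4454 − 2955 = 1499; ΔP = 77.8 − 114 = -36.2.
Midpoints: P̄ = 95.90, Q̄ = 3704.5.
ε = (ΔQ/ΔP)(P̄/Q̄) = (1499/-36.2)(95.90/3704.5).

-1.072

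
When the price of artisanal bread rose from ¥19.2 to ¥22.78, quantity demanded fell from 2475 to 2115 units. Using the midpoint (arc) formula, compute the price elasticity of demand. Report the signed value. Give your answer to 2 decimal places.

-0.92

ΔQ = 2115 − 2475 = -360; ΔP = 22.78 − 19.2 = 3.58.
Midpoints: P̄ = 20.99, Q̄ = 2295.0.
ε = (ΔQ/ΔP)(P̄/Q̄) = (-360/3.58)(20.99/2295.0).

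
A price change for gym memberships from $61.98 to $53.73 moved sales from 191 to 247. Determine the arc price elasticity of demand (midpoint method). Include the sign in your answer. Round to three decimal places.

ΔQ = 247 − 191 = 56; ΔP = 53.73 − 61.98 = -8.25.
Midpoints: P̄ = 57.85, Q̄ = 219.0.
ε = (ΔQ/ΔP)(P̄/Q̄) = (56/-8.25)(57.85/219.0).

-1.793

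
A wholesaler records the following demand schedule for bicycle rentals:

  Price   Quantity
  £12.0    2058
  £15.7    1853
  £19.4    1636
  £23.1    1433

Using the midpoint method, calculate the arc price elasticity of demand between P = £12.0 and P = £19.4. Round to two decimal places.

-0.48

At P = 12.0, Q = 2058; at P = 19.4, Q = 1636.
ΔQ = -422, ΔP = 7.4. Midpoints: P̄ = 15.70, Q̄ = 1847.0.
ε = (ΔQ/ΔP)(P̄/Q̄) = (-422/7.4)(15.70/1847.0).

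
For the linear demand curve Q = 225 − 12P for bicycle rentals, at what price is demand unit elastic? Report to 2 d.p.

For linear demand Q = a − bP, ε = −bP/(a − bP). |ε| = 1 when bP = a − bP, i.e. P = a/(2b).
P = 225/(2·12) = 225/24 = 9.3750.

9.38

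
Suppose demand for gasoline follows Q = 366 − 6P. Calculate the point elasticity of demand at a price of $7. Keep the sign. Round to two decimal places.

At P = 7, Q = 324.
dQ/dP = −6.
ε = (dQ/dP)(P/Q) = (-6)(7/324).

-0.13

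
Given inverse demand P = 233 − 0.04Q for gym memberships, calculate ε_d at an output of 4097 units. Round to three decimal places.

-0.422

At Q = 4097, P = 233 − 0.04(4097) = 69.12.
dP/dQ = −0.04, so dQ/dP = 1/(−0.04) = -25.000.
ε = (dQ/dP)(P/Q) = (-25.000)(69.12/4097).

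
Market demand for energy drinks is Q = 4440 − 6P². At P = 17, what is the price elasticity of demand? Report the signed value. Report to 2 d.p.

At P = 17, Q = 2706.
dQ/dP = −12P = -204.
ε = (dQ/dP)(P/Q) = (-204)(17/2706).
|ε| > 1, so demand is elastic at this price.

-1.28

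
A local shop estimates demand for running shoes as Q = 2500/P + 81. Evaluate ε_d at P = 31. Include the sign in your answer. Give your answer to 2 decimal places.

-0.50

At P = 31, Q = 161.645.
dQ/dP = −2500/P² = -2.601.
ε = (dQ/dP)(P/Q) = (-2.601)(31/161.645).
|ε| < 1, so demand is inelastic at this price.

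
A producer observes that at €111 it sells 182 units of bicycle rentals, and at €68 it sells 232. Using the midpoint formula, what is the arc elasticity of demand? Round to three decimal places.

-0.503

ΔQ = 232 − 182 = 50; ΔP = 68 − 111 = -43.
Midpoints: P̄ = 89.50, Q̄ = 207.0.
ε = (ΔQ/ΔP)(P̄/Q̄) = (50/-43)(89.50/207.0).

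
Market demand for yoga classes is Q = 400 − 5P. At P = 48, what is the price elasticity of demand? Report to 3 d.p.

At P = 48, Q = 160.
dQ/dP = −5.
ε = (dQ/dP)(P/Q) = (-5)(48/160).
|ε| > 1, so demand is elastic at this price.

-1.500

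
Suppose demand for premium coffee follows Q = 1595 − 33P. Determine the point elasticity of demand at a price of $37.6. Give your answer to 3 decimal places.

-3.503

At P = 37.6, Q = 354.200.
dQ/dP = −33.
ε = (dQ/dP)(P/Q) = (-33)(37.6/354.200).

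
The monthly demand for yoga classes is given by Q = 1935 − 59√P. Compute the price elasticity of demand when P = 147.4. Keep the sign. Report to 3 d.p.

-0.294

At P = 147.4, Q = 1218.690.
dQ/dP = −59/(2√P) = -2.430.
ε = (dQ/dP)(P/Q) = (-2.430)(147.4/1218.690).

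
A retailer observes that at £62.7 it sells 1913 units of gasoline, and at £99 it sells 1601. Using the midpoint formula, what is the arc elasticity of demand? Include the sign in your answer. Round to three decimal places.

ΔQ = 1601 − 1913 = -312; ΔP = 99 − 62.7 = 36.3.
Midpoints: P̄ = 80.85, Q̄ = 1757.0.
ε = (ΔQ/ΔP)(P̄/Q̄) = (-312/36.3)(80.85/1757.0).

-0.396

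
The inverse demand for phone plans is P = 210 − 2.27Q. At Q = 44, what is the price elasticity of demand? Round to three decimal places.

At Q = 44, P = 210 − 2.27(44) = 110.12.
dP/dQ = −2.27, so dQ/dP = 1/(−2.27) = -0.441.
ε = (dQ/dP)(P/Q) = (-0.441)(110.12/44).

-1.103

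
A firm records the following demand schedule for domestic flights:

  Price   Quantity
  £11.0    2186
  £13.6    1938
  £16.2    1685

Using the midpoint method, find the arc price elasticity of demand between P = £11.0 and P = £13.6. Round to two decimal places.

At P = 11.0, Q = 2186; at P = 13.6, Q = 1938.
ΔQ = -248, ΔP = 2.6. Midpoints: P̄ = 12.30, Q̄ = 2062.0.
ε = (ΔQ/ΔP)(P̄/Q̄) = (-248/2.6)(12.30/2062.0).

-0.57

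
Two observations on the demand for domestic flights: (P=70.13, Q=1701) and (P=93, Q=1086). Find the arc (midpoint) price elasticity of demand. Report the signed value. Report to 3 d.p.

-1.574

ΔQ = 1086 − 1701 = -615; ΔP = 93 − 70.13 = 22.87.
Midpoints: P̄ = 81.56, Q̄ = 1393.5.
ε = (ΔQ/ΔP)(P̄/Q̄) = (-615/22.87)(81.56/1393.5).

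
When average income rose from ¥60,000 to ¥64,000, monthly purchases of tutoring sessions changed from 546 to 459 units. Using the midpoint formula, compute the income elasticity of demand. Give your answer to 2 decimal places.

-2.68

ΔQ = -87, ΔI = 4000. Midpoints: Ī = 62,000, Q̄ = 502.5.
ε_I = (ΔQ/ΔI)(Ī/Q̄) = (-87/4000)(62000/502.5).
ε_I < 0, so the good is inferior.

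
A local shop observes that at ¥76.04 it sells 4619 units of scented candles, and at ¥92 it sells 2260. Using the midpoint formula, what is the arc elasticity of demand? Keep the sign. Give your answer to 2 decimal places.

ΔQ = 2260 − 4619 = -2359; ΔP = 92 − 76.04 = 15.96.
Midpoints: P̄ = 84.02, Q̄ = 3439.5.
ε = (ΔQ/ΔP)(P̄/Q̄) = (-2359/15.96)(84.02/3439.5).

-3.61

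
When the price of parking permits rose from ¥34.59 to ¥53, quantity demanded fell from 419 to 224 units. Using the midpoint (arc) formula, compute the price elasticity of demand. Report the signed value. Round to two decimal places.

-1.44

ΔQ = 224 − 419 = -195; ΔP = 53 − 34.59 = 18.41.
Midpoints: P̄ = 43.80, Q̄ = 321.5.
ε = (ΔQ/ΔP)(P̄/Q̄) = (-195/18.41)(43.80/321.5).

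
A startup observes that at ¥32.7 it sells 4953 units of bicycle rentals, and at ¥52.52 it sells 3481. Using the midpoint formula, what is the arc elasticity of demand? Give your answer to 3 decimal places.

-0.750

ΔQ = 3481 − 4953 = -1472; ΔP = 52.52 − 32.7 = 19.82.
Midpoints: P̄ = 42.61, Q̄ = 4217.0.
ε = (ΔQ/ΔP)(P̄/Q̄) = (-1472/19.82)(42.61/4217.0).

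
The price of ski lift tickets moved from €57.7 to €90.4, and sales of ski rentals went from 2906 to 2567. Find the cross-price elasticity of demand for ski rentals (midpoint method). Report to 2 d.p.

-0.28

ΔQ_x = 2567 − 2906 = -339; ΔP_y = 90.4 − 57.7 = 32.7.
Midpoints: P̄_y = 74.05, Q̄_x = 2736.5.
ε_xy = (ΔQ_x/ΔP_y)(P̄_y/Q̄_x) = (-339/32.7)(74.05/2736.5).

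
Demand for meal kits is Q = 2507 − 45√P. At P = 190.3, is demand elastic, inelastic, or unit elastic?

inelastic

Q = 1886.228, dQ/dP = -1.631.
ε = (dQ/dP)(P/Q) ≈ -0.165.
|ε| = 0.16 < 1.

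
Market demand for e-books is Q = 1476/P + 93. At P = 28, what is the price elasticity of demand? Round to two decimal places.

At P = 28, Q = 145.714.
dQ/dP = −1476/P² = -1.883.
ε = (dQ/dP)(P/Q) = (-1.883)(28/145.714).
|ε| < 1, so demand is inelastic at this price.

-0.36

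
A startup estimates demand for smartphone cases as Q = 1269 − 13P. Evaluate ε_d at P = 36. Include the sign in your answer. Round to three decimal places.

At P = 36, Q = 801.
dQ/dP = −13.
ε = (dQ/dP)(P/Q) = (-13)(36/801).

-0.584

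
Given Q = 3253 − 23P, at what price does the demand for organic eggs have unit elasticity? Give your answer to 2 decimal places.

70.72

For linear demand Q = a − bP, ε = −bP/(a − bP). |ε| = 1 when bP = a − bP, i.e. P = a/(2b).
P = 3253/(2·23) = 3253/46 = 70.7174.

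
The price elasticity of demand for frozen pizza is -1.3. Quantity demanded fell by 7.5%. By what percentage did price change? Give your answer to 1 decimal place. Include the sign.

%ΔP ≈ %ΔQ / ε = (-7.5%)/(-1.3) = 5.77%.

5.8%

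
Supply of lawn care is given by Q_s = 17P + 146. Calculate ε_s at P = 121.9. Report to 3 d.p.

0.934

At P = 121.9, Q_s = 2218.30.
dQ_s/dP = 17.
ε_s = (dQ_s/dP)(P/Q_s) = (17)(121.9/2218.30).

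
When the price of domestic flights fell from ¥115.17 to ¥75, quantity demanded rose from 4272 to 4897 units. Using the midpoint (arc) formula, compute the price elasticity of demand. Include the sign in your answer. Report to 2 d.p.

ΔQ = 4897 − 4272 = 625; ΔP = 75 − 115.17 = -40.17.
Midpoints: P̄ = 95.09, Q̄ = 4584.5.
ε = (ΔQ/ΔP)(P̄/Q̄) = (625/-40.17)(95.09/4584.5).

-0.32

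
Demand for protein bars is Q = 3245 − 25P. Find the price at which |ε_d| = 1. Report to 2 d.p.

For linear demand Q = a − bP, ε = −bP/(a − bP). |ε| = 1 when bP = a − bP, i.e. P = a/(2b).
P = 3245/(2·25) = 3245/50 = 64.9000.

64.90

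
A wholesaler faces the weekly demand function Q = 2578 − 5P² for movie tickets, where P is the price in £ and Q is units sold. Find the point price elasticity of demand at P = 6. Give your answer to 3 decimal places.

At P = 6, Q = 2398.
dQ/dP = −10P = -60.
ε = (dQ/dP)(P/Q) = (-60)(6/2398).

-0.150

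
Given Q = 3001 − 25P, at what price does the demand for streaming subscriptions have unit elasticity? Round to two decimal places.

For linear demand Q = a − bP, ε = −bP/(a − bP). |ε| = 1 when bP = a − bP, i.e. P = a/(2b).
P = 3001/(2·25) = 3001/50 = 60.0200.

60.02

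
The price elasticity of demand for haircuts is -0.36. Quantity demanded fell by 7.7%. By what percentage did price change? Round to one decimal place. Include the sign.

21.4%

%ΔP ≈ %ΔQ / ε = (-7.7%)/(-0.36) = 21.39%.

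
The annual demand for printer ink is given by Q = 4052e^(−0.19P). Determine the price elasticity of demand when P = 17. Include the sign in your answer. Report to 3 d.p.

At P = 17, Q = 160.287.
dQ/dP = −0.19·4052e^(−0.19P) = −0.19Q = -30.455.
ε = (dQ/dP)(P/Q) = (-30.455)(17/160.287).
|ε| > 1, so demand is elastic at this price.

-3.230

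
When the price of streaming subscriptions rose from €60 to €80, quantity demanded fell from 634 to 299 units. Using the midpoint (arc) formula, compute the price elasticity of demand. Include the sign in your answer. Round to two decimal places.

ΔQ = 299 − 634 = -335; ΔP = 80 − 60 = 20.
Midpoints: P̄ = 70.00, Q̄ = 466.5.
ε = (ΔQ/ΔP)(P̄/Q̄) = (-335/20)(70.00/466.5).

-2.51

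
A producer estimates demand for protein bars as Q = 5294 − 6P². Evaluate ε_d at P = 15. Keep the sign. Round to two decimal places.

At P = 15, Q = 3944.
dQ/dP = −12P = -180.
ε = (dQ/dP)(P/Q) = (-180)(15/3944).

-0.68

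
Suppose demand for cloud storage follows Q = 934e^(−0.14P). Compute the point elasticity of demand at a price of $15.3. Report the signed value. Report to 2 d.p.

-2.14

At P = 15.3, Q = 109.670.
dQ/dP = −0.14·934e^(−0.14P) = −0.14Q = -15.354.
ε = (dQ/dP)(P/Q) = (-15.354)(15.3/109.670).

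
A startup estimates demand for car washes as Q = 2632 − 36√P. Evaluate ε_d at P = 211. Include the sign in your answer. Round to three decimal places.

At P = 211, Q = 2109.070.
dQ/dP = −36/(2√P) = -1.239.
ε = (dQ/dP)(P/Q) = (-1.239)(211/2109.070).

-0.124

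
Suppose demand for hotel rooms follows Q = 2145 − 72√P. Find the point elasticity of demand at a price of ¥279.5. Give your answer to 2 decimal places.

At P = 279.5, Q = 941.286.
dQ/dP = −72/(2√P) = -2.153.
ε = (dQ/dP)(P/Q) = (-2.153)(279.5/941.286).

-0.64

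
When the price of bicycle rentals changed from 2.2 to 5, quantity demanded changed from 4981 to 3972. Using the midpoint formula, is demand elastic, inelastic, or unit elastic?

inelastic

Arc ε ≈ -0.290.
|ε| = 0.29 < 1.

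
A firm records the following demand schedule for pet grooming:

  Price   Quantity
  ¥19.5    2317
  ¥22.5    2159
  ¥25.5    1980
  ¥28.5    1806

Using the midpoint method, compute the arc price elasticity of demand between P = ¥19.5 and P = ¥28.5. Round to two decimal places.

At P = 19.5, Q = 2317; at P = 28.5, Q = 1806.
ΔQ = -511, ΔP = 9.0. Midpoints: P̄ = 24.00, Q̄ = 2061.5.
ε = (ΔQ/ΔP)(P̄/Q̄) = (-511/9.0)(24.00/2061.5).

-0.66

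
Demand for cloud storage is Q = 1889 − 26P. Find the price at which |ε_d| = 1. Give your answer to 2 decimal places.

36.33

For linear demand Q = a − bP, ε = −bP/(a − bP). |ε| = 1 when bP = a − bP, i.e. P = a/(2b).
P = 1889/(2·26) = 1889/52 = 36.3269.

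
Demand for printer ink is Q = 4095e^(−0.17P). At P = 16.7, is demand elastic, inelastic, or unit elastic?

Q = 239.492, dQ/dP = -40.714.
ε = (dQ/dP)(P/Q) ≈ -2.839.
|ε| = 2.84 > 1.

elastic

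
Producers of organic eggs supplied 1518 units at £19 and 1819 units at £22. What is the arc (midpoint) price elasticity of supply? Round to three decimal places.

ΔQ = 1819 − 1518 = 301; ΔP = 22 − 19 = 3.
Midpoints: P̄ = 20.50, Q̄ = 1668.5.
ε_s = (ΔQ/ΔP)(P̄/Q̄) = (301/3)(20.50/1668.5).

1.233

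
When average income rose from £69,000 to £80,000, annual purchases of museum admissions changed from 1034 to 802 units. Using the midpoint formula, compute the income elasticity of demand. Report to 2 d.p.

ΔQ = -232, ΔI = 11000. Midpoints: Ī = 74,500, Q̄ = 918.0.
ε_I = (ΔQ/ΔI)(Ī/Q̄) = (-232/11000)(74500/918.0).

-1.71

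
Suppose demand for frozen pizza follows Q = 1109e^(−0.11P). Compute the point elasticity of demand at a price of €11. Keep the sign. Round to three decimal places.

At P = 11, Q = 330.701.
dQ/dP = −0.11·1109e^(−0.11P) = −0.11Q = -36.377.
ε = (dQ/dP)(P/Q) = (-36.377)(11/330.701).

-1.210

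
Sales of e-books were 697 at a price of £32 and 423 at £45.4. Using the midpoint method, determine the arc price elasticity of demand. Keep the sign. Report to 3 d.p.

-1.413

ΔQ = 423 − 697 = -274; ΔP = 45.4 − 32 = 13.4.
Midpoints: P̄ = 38.70, Q̄ = 560.0.
ε = (ΔQ/ΔP)(P̄/Q̄) = (-274/13.4)(38.70/560.0).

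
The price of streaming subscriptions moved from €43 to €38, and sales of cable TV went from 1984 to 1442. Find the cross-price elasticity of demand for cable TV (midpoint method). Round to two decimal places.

2.56

ΔQ_x = 1442 − 1984 = -542; ΔP_y = 38 − 43 = -5.
Midpoints: P̄_y = 40.50, Q̄_x = 1713.0.
ε_xy = (ΔQ_x/ΔP_y)(P̄_y/Q̄_x) = (-542/-5)(40.50/1713.0).
ε_xy > 0, so the goods are substitutes.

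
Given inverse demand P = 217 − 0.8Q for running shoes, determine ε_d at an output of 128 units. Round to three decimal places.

At Q = 128, P = 217 − 0.8(128) = 114.60.
dP/dQ = −0.8, so dQ/dP = 1/(−0.8) = -1.250.
ε = (dQ/dP)(P/Q) = (-1.250)(114.60/128).

-1.119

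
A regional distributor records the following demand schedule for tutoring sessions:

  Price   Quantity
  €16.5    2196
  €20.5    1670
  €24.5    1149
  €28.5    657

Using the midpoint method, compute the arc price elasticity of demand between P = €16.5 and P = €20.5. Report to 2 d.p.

-1.26

At P = 16.5, Q = 2196; at P = 20.5, Q = 1670.
ΔQ = -526, ΔP = 4.0. Midpoints: P̄ = 18.50, Q̄ = 1933.0.
ε = (ΔQ/ΔP)(P̄/Q̄) = (-526/4.0)(18.50/1933.0).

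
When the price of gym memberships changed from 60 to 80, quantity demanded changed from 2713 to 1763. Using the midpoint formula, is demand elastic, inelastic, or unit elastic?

elastic

Arc ε ≈ -1.486.
|ε| = 1.49 > 1.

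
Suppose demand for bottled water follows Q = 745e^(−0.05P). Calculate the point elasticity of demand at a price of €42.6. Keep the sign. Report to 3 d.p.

At P = 42.6, Q = 88.534.
dQ/dP = −0.05·745e^(−0.05P) = −0.05Q = -4.427.
ε = (dQ/dP)(P/Q) = (-4.427)(42.6/88.534).
|ε| > 1, so demand is elastic at this price.

-2.130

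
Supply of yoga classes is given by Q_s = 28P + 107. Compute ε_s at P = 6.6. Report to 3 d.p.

0.633

At P = 6.6, Q_s = 291.80.
dQ_s/dP = 28.
ε_s = (dQ_s/dP)(P/Q_s) = (28)(6.6/291.80).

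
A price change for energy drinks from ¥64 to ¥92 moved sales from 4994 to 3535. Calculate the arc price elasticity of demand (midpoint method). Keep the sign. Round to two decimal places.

-0.95

ΔQ = 3535 − 4994 = -1459; ΔP = 92 − 64 = 28.
Midpoints: P̄ = 78.00, Q̄ = 4264.5.
ε = (ΔQ/ΔP)(P̄/Q̄) = (-1459/28)(78.00/4264.5).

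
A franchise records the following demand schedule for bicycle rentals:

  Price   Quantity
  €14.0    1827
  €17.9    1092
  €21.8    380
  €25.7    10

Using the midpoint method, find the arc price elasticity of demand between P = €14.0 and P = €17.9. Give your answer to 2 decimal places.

-2.06

At P = 14.0, Q = 1827; at P = 17.9, Q = 1092.
ΔQ = -735, ΔP = 3.9. Midpoints: P̄ = 15.95, Q̄ = 1459.5.
ε = (ΔQ/ΔP)(P̄/Q̄) = (-735/3.9)(15.95/1459.5).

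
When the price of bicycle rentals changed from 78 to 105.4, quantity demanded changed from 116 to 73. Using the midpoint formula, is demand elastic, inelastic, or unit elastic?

Arc ε ≈ -1.523.
|ε| = 1.52 > 1.

elastic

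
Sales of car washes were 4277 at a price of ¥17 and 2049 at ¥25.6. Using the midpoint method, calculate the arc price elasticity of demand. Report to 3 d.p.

ΔQ = 2049 − 4277 = -2228; ΔP = 25.6 − 17 = 8.6.
Midpoints: P̄ = 21.30, Q̄ = 3163.0.
ε = (ΔQ/ΔP)(P̄/Q̄) = (-2228/8.6)(21.30/3163.0).

-1.745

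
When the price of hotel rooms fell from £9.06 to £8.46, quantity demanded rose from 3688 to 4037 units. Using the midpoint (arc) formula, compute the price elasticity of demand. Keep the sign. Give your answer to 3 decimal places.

ΔQ = 4037 − 3688 = 349; ΔP = 8.46 − 9.06 = -0.6.
Midpoints: P̄ = 8.76, Q̄ = 3862.5.
ε = (ΔQ/ΔP)(P̄/Q̄) = (349/-0.6)(8.76/3862.5).

-1.319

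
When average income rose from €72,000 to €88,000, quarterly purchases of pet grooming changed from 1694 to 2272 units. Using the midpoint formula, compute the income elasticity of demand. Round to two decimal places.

1.46

ΔQ = 578, ΔI = 16000. Midpoints: Ī = 80,000, Q̄ = 1983.0.
ε_I = (ΔQ/ΔI)(Ī/Q̄) = (578/16000)(80000/1983.0).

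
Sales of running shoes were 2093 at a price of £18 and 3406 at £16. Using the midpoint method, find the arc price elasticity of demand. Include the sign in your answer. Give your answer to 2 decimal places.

-4.06

ΔQ = 3406 − 2093 = 1313; ΔP = 16 − 18 = -2.
Midpoints: P̄ = 17.00, Q̄ = 2749.5.
ε = (ΔQ/ΔP)(P̄/Q̄) = (1313/-2)(17.00/2749.5).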